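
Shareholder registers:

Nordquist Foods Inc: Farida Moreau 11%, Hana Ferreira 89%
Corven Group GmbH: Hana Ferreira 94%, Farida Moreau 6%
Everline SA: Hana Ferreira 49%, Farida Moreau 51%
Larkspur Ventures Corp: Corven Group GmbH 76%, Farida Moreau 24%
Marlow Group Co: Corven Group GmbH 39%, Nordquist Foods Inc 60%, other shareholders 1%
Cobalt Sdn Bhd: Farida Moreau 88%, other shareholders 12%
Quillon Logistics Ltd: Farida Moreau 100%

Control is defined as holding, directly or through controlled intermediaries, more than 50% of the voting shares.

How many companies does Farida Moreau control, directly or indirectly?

Farida holds 51% of Everline, so Farida controls Everline.
Farida holds 88% of Cobalt, so Farida controls Cobalt.
Farida holds 100% of Quillon, so Farida controls Quillon.
No other company's threshold is met.
Farida controls 3 companies.

3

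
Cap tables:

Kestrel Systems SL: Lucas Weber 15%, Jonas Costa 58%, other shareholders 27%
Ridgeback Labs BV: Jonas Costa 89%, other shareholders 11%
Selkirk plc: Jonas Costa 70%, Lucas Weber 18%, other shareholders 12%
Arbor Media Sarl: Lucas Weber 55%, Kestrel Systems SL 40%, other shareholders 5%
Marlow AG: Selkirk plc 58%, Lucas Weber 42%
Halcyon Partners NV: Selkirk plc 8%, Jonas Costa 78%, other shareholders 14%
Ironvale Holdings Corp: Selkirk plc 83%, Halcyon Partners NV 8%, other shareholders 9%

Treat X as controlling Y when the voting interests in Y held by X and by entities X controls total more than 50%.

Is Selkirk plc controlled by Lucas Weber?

No

Lucas holds 55% of Arbor, so Lucas controls Arbor.
In Selkirk, Lucas's side holds only 18%, not > 50%.
So Lucas does not control Selkirk.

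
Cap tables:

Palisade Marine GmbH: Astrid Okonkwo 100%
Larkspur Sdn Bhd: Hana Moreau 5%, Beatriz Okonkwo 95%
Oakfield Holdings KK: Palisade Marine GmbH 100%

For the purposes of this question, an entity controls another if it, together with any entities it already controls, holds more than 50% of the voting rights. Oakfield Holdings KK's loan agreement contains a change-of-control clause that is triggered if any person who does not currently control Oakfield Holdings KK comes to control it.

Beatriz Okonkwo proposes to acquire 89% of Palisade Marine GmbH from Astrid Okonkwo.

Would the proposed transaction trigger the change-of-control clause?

The purchase adds only to Beatriz's holdings (Astrid's stake shrinks), so Beatriz is the only person who could newly come to control Oakfield.
Beatriz holds 95% of Larkspur, so Beatriz controls Larkspur.
Neither Beatriz nor any entity Beatriz controls holds any voting interest in Oakfield.
So before the transaction, Beatriz does not control Oakfield.
After the purchase, Beatriz holds 89% of Palisade directly, and Astrid's stake falls to 11%.
Beatriz holds 89% of Palisade, so Beatriz controls Palisade.
Palisade holds 100% of Oakfield, so Beatriz controls Oakfield.
Beatriz did not control Oakfield before and does after, so the clause is triggered.

Yes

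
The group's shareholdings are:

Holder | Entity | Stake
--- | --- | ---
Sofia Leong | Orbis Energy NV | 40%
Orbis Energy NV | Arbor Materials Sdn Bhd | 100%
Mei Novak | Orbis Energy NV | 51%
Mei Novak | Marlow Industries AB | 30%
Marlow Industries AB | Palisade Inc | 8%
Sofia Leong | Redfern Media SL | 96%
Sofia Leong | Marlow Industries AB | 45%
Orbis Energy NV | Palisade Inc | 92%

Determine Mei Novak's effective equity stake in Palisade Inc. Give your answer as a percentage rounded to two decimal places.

49.32%

Mei reaches Palisade along 2 paths.
Via Marlow: 30% × 8% = 2.4%.
Via Orbis: 51% × 92% = 46.92%.
Total: 2.4% + 46.92% = 49.32%.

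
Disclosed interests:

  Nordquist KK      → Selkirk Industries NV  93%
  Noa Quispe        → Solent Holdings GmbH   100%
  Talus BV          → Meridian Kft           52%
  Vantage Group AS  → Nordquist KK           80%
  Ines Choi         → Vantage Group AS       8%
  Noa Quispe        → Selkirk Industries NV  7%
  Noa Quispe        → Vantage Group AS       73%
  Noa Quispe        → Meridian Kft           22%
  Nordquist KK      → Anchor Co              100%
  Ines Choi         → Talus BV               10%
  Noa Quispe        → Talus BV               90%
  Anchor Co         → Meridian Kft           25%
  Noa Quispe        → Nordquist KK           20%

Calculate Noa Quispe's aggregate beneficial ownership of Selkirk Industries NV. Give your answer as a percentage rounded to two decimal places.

79.91%

Noa reaches Selkirk along 3 paths.
Via Vantage → Nordquist: 73% × 80% × 93% = 54.312%.
Via Nordquist: 20% × 93% = 18.6%.
Direct stake: 7% = 7%.
Total: 54.312% + 18.6% + 7% = 79.912%.
Rounded: 79.91%.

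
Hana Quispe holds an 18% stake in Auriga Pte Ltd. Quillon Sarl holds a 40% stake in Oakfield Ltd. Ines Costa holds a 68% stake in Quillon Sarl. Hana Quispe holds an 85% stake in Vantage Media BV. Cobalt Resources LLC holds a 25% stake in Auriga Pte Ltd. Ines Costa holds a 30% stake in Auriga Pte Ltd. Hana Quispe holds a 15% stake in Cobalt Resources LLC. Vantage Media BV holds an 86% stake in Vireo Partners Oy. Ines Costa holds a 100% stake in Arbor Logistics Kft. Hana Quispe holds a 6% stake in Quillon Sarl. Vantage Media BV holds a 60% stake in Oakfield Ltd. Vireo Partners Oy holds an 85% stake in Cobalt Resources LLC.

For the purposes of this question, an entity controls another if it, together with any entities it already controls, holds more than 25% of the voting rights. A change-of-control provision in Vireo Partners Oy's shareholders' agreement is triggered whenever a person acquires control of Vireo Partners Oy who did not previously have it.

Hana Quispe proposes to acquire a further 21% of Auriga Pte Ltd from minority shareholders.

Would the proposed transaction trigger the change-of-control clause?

No

The purchase changes only Hana's holdings, so Hana is the only person who could newly come to control Vireo.
Hana holds 85% of Vantage, so Hana controls Vantage.
Vantage holds 86% of Vireo, so Hana controls Vireo.
So Hana already controls Vireo before the transaction.
After the purchase, Hana's direct stake in Auriga rises to 18% + 21% = 39%.
Hana controlled Vireo already, so this is not a new person acquiring control; every other person's position is unchanged or reduced.
No new person acquires control, so the clause is not triggered.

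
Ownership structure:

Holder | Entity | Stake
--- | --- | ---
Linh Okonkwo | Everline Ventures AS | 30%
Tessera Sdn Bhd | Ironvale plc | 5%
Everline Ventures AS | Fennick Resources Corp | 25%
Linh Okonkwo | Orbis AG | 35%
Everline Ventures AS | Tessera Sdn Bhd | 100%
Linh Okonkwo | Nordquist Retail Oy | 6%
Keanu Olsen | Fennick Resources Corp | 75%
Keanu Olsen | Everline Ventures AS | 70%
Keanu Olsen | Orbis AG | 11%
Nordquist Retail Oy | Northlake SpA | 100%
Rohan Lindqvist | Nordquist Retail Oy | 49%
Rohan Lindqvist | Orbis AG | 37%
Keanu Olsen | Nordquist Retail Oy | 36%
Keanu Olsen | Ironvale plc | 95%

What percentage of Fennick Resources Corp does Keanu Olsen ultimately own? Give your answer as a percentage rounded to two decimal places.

Keanu reaches Fennick along 2 paths.
Direct stake: 75% = 75%.
Via Everline: 70% × 25% = 17.5%.
Total: 75% + 17.5% = 92.5%.
Rounded: 92.50%.

92.50%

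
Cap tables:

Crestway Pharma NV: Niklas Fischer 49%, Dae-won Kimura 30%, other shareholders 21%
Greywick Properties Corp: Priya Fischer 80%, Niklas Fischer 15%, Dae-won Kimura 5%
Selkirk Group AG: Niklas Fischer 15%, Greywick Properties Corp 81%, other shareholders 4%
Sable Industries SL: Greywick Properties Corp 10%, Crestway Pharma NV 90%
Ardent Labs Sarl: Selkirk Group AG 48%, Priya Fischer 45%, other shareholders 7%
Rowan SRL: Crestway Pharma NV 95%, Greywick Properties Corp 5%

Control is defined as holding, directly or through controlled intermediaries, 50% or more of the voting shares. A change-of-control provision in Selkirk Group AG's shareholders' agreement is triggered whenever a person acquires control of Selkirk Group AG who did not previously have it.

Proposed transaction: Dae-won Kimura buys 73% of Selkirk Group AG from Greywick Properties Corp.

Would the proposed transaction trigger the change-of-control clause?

Yes

The purchase adds only to Dae-won's holdings (Greywick's stake shrinks), so Dae-won is the only person who could newly come to control Selkirk.
Dae-won's largest direct stake is 30% in Crestway, which does not meet the threshold, so Dae-won controls no company.
Neither Dae-won nor any entity Dae-won controls holds any voting interest in Selkirk.
So before the transaction, Dae-won does not control Selkirk.
After the purchase, Dae-won holds 73% of Selkirk directly, and Greywick's stake falls to 8%.
Dae-won holds 73% of Selkirk, so Dae-won controls Selkirk.
Dae-won did not control Selkirk before and does after, so the clause is triggered.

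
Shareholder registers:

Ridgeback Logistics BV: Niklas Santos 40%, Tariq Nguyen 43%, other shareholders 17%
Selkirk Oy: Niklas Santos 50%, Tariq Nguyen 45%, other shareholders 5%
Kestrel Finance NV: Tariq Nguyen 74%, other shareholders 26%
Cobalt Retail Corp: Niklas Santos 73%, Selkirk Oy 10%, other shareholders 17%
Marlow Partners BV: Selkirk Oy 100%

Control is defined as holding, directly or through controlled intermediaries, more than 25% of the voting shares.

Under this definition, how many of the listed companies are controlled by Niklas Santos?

Niklas holds 40% of Ridgeback, so Niklas controls Ridgeback.
Niklas holds 50% of Selkirk, so Niklas controls Selkirk.
Niklas and Selkirk together hold 73% + 10% = 83% of Cobalt, so Niklas controls Cobalt.
Selkirk holds 100% of Marlow, so Niklas controls Marlow.
No other company's threshold is met.
Niklas controls 4 companies.

4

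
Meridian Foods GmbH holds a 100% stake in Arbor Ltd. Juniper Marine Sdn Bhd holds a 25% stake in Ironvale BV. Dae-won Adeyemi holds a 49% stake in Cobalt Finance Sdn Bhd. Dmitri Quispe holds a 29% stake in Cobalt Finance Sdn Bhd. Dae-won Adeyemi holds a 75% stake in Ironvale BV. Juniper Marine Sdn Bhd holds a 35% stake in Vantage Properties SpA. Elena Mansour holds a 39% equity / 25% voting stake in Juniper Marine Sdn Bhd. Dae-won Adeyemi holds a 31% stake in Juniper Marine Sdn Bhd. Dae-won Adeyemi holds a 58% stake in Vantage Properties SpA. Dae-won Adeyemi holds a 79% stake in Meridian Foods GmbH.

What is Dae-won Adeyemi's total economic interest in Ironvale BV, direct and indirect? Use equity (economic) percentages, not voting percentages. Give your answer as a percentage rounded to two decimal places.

Dae-won reaches Ironvale along 2 paths.
Via Juniper: 31% × 25% = 7.75%.
Direct stake: 75% = 75%.
Total: 7.75% + 75% = 82.75%.

82.75%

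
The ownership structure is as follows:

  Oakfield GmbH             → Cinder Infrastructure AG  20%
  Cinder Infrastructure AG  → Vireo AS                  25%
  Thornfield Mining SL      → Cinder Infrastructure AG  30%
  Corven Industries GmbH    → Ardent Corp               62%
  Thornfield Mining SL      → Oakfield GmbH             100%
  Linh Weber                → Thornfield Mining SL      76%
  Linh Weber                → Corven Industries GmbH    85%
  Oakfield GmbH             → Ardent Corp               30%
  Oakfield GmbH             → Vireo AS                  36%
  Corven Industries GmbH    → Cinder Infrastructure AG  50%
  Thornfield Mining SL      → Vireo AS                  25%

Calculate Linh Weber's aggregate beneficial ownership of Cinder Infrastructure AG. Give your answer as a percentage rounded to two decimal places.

Linh reaches Cinder along 3 paths.
Via Thornfield: 76% × 30% = 22.8%.
Via Thornfield → Oakfield: 76% × 100% × 20% = 15.2%.
Via Corven: 85% × 50% = 42.5%.
Total: 22.8% + 15.2% + 42.5% = 80.5%.
Rounded: 80.50%.

80.50%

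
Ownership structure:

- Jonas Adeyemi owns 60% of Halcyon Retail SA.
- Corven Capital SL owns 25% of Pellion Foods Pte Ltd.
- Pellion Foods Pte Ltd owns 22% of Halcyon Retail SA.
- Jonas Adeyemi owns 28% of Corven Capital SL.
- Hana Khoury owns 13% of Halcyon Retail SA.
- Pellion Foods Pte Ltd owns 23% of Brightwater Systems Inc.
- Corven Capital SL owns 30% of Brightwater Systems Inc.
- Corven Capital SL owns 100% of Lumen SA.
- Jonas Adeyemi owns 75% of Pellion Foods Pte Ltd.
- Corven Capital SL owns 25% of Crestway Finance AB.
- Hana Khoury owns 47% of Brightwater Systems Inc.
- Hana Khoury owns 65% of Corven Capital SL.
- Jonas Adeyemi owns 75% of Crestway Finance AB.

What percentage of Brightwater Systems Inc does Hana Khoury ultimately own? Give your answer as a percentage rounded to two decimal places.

70.24%

Hana reaches Brightwater along 3 paths.
Via Corven: 65% × 30% = 19.5%.
Via Corven → Pellion: 65% × 25% × 23% = 3.7375%.
Direct stake: 47% = 47%.
Total: 19.5% + 3.7375% + 47% = 70.2375%.
Rounded: 70.24%.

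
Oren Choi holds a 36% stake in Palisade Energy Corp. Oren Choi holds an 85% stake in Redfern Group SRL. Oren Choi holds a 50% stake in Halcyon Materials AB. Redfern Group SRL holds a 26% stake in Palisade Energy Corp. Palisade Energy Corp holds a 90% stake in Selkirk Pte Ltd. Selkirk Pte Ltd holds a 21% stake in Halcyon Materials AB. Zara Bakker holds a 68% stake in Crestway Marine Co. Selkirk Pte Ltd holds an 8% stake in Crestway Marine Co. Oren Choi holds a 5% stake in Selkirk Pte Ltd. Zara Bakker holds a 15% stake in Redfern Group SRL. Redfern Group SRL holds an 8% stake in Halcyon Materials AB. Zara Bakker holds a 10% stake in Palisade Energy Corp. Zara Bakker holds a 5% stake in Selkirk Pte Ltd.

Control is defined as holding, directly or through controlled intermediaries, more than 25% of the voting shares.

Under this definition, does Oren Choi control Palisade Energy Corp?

Yes

Oren holds 85% of Redfern, so Oren controls Redfern.
Redfern and Oren together hold 26% + 36% = 62% of Palisade, so Oren controls Palisade.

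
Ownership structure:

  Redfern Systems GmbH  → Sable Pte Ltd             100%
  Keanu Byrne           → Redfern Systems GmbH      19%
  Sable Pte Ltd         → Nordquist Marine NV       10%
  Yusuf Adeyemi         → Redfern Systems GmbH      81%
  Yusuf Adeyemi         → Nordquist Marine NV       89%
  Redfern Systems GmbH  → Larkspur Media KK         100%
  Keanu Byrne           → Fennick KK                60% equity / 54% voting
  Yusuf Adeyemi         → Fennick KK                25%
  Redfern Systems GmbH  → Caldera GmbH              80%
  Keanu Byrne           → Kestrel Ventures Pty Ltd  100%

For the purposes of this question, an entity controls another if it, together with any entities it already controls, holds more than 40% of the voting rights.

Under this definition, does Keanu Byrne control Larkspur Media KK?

Keanu holds 54% of Fennick, so Keanu controls Fennick.
Keanu holds 100% of Kestrel, so Keanu controls Kestrel.
Neither Keanu nor any entity Keanu controls holds any voting interest in Larkspur.
So Keanu does not control Larkspur.

No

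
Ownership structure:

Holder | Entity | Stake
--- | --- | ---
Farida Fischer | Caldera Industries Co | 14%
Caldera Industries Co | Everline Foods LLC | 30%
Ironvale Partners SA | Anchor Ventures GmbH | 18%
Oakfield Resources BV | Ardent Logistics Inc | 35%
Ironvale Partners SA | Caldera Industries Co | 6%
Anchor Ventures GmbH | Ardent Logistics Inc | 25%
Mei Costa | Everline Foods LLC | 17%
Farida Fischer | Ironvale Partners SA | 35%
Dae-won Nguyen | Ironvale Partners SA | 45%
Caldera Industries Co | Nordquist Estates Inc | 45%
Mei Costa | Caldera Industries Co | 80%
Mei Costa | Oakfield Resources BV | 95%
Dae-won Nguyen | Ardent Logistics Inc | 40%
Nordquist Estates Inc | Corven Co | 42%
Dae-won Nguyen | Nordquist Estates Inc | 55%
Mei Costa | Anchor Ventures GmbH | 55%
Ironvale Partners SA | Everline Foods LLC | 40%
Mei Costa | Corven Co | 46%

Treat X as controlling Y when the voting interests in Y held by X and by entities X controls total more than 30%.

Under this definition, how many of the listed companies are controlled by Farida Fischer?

2

Farida holds 35% of Ironvale, so Farida controls Ironvale.
Ironvale holds 40% of Everline, so Farida controls Everline.
No other company's threshold is met.
Farida controls 2 companies.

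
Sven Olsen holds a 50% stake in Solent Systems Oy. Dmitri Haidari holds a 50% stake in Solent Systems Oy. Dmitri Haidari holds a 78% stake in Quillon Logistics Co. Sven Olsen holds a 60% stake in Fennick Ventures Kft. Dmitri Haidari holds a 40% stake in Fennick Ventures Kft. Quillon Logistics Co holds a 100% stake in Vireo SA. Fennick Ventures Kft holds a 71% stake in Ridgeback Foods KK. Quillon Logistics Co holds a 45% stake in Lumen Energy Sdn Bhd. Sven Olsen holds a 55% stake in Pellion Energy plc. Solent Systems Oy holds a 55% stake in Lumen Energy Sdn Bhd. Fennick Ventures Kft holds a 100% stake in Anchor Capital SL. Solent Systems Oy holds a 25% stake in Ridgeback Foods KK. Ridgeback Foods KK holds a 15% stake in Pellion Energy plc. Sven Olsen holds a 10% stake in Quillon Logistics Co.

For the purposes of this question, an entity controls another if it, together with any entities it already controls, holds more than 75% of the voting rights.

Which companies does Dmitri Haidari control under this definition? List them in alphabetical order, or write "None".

Dmitri holds 78% of Quillon, so Dmitri controls Quillon.
Quillon holds 100% of Vireo, so Dmitri controls Vireo.
No other company's threshold is met.

Quillon Logistics Co, Vireo SA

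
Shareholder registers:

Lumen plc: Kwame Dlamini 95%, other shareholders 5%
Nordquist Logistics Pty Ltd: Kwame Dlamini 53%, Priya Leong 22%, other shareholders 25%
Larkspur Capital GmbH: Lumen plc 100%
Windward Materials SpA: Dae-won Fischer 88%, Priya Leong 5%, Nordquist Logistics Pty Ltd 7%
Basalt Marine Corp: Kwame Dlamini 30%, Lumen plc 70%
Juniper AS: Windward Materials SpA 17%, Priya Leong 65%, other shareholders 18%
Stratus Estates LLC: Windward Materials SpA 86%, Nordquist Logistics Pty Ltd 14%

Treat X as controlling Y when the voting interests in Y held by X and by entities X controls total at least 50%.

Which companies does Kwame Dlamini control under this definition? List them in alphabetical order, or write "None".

Kwame holds 95% of Lumen, so Kwame controls Lumen.
Kwame holds 53% of Nordquist, so Kwame controls Nordquist.
Lumen holds 100% of Larkspur, so Kwame controls Larkspur.
Kwame and Lumen together hold 30% + 70% = 100% of Basalt, so Kwame controls Basalt.
No other company's threshold is met.

Basalt Marine Corp, Larkspur Capital GmbH, Lumen plc, Nordquist Logistics Pty Ltd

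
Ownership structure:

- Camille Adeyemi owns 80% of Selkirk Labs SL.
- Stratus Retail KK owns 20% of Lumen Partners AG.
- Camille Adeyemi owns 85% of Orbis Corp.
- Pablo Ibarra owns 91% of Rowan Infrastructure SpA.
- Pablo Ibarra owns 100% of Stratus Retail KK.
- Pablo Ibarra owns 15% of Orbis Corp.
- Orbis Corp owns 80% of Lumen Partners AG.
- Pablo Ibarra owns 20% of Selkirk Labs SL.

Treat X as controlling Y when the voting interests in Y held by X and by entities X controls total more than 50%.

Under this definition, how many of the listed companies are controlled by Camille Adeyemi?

Camille holds 85% of Orbis, so Camille controls Orbis.
Orbis holds 80% of Lumen, so Camille controls Lumen.
Camille holds 80% of Selkirk, so Camille controls Selkirk.
No other company's threshold is met.
Camille controls 3 companies.

3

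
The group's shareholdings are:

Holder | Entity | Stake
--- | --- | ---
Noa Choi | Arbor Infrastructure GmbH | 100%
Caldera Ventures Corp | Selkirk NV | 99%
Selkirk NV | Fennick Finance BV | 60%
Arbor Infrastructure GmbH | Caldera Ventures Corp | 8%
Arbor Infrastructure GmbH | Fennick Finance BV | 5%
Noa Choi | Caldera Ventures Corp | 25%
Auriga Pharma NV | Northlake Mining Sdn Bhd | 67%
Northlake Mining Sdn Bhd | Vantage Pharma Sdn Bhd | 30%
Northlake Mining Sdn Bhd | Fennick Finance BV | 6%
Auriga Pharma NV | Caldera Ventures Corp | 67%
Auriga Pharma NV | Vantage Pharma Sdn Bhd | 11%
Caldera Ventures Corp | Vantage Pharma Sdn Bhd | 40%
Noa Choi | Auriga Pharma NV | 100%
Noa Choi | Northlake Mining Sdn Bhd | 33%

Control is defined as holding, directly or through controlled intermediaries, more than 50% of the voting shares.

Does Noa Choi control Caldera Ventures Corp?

Yes

Noa holds 100% of Auriga, so Noa controls Auriga.
Noa holds 100% of Arbor, so Noa controls Arbor.
Noa and Arbor and Auriga together hold 25% + 8% + 67% = 100% of Caldera, so Noa controls Caldera.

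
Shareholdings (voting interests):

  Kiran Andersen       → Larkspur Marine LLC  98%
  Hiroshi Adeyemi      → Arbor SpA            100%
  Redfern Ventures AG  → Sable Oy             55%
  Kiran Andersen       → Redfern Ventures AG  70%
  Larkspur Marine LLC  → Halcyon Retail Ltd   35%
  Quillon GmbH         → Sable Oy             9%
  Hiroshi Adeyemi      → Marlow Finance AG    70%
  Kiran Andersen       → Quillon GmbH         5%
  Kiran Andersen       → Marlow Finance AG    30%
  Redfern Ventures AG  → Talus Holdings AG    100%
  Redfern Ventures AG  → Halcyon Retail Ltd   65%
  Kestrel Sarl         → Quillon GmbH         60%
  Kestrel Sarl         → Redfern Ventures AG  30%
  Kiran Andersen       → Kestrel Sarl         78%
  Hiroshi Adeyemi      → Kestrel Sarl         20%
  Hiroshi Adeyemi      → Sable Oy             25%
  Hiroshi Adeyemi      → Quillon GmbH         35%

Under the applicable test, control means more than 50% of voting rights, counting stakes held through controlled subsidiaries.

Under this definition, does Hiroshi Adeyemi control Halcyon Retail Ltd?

No

Hiroshi holds 70% of Marlow, so Hiroshi controls Marlow.
Hiroshi holds 100% of Arbor, so Hiroshi controls Arbor.
Neither Hiroshi nor any entity Hiroshi controls holds any voting interest in Halcyon.
So Hiroshi does not control Halcyon.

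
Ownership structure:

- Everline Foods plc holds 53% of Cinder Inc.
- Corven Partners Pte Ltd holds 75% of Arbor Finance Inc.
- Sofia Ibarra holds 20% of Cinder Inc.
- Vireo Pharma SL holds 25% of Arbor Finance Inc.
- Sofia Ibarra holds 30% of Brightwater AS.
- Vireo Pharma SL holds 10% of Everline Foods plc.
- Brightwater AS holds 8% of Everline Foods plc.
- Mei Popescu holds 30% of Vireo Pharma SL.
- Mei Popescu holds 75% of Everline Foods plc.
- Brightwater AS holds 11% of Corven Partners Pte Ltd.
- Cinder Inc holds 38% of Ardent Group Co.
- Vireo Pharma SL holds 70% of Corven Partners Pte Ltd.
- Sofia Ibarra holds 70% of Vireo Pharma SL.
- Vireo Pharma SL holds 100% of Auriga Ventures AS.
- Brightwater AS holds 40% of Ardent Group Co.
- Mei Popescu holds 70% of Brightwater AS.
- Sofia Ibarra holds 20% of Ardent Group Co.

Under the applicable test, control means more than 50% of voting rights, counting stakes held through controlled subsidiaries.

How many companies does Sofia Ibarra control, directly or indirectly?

Sofia holds 70% of Vireo, so Sofia controls Vireo.
Vireo holds 70% of Corven, so Sofia controls Corven.
Vireo holds 100% of Auriga, so Sofia controls Auriga.
Corven and Vireo together hold 75% + 25% = 100% of Arbor, so Sofia controls Arbor.
No other company's threshold is met.
Sofia controls 4 companies.

4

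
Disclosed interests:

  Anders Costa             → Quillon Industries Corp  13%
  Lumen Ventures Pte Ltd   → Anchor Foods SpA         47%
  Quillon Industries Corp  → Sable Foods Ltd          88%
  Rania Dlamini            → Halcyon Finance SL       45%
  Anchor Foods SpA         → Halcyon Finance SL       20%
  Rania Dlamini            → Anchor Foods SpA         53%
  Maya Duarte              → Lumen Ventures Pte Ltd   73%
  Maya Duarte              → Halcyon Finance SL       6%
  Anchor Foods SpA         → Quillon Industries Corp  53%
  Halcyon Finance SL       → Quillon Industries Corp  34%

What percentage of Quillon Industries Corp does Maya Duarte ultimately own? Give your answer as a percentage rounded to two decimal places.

Maya reaches Quillon along 3 paths.
Via Lumen → Anchor → Halcyon: 73% × 47% × 20% × 34% = 2.33308%.
Via Halcyon: 6% × 34% = 2.04%.
Via Lumen → Anchor: 73% × 47% × 53% = 18.1843%.
Total: 2.33308% + 2.04% + 18.1843% = 22.55738%.
Rounded: 22.56%.

22.56%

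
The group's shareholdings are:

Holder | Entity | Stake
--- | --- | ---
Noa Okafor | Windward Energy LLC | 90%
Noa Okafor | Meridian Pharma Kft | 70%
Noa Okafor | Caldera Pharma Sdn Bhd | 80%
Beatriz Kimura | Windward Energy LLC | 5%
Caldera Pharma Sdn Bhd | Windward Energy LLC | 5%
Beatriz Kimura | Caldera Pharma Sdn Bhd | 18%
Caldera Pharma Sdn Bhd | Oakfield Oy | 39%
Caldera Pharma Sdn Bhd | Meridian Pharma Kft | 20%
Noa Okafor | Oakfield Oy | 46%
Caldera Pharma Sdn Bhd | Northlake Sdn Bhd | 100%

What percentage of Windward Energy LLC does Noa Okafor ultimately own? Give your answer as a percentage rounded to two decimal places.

Noa reaches Windward along 2 paths.
Direct stake: 90% = 90%.
Via Caldera: 80% × 5% = 4%.
Total: 90% + 4% = 94%.
Rounded: 94.00%.

94.00%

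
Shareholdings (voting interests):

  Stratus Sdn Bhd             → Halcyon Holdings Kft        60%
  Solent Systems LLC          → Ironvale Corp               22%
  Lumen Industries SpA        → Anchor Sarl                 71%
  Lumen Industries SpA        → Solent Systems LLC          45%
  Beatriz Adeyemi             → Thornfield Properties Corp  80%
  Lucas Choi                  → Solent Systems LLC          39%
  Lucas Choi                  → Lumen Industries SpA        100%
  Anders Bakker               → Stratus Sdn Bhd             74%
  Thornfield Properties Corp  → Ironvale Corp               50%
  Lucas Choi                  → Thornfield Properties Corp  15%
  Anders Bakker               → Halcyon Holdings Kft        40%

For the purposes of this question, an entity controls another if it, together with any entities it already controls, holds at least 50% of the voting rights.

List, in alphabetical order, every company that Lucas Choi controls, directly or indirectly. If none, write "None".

Lucas holds 100% of Lumen, so Lucas controls Lumen.
Lucas and Lumen together hold 39% + 45% = 84% of Solent, so Lucas controls Solent.
Lumen holds 71% of Anchor, so Lucas controls Anchor.
No other company's threshold is met.

Anchor Sarl, Lumen Industries SpA, Solent Systems LLC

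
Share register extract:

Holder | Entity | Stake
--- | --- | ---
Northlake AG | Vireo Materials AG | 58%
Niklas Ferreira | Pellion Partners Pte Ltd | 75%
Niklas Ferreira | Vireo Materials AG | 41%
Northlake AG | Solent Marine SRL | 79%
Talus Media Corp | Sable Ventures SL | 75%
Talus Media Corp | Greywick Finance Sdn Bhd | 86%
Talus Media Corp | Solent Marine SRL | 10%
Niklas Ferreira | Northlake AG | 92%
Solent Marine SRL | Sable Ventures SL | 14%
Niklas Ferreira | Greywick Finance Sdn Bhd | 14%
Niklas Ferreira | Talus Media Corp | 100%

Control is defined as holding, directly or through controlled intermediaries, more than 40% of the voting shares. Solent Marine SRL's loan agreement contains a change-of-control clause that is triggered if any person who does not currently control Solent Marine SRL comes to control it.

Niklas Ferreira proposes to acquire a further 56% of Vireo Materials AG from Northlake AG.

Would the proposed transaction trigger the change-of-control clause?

No

The purchase adds only to Niklas's holdings (Northlake's stake shrinks), so Niklas is the only person who could newly come to control Solent.
Niklas holds 92% of Northlake, so Niklas controls Northlake.
Niklas holds 100% of Talus, so Niklas controls Talus.
Northlake and Talus together hold 79% + 10% = 89% of Solent, so Niklas controls Solent.
So Niklas already controls Solent before the transaction.
After the purchase, Niklas's direct stake in Vireo rises to 41% + 56% = 97%, and Northlake's stake falls to 2%.
Niklas controlled Solent already, so this is not a new person acquiring control; every other person's position is unchanged or reduced.
No new person acquires control, so the clause is not triggered.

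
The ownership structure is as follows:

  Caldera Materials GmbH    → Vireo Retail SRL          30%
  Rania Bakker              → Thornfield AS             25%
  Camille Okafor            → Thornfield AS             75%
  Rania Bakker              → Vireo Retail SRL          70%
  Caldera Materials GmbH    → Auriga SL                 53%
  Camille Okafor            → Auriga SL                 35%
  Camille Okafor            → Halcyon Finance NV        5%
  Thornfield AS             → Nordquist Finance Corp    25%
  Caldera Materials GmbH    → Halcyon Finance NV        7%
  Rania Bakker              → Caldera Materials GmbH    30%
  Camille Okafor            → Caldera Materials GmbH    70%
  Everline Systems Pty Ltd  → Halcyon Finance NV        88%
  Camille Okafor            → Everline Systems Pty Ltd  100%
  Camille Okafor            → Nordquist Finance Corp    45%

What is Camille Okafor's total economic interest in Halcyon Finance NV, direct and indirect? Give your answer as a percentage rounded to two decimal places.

97.90%

Camille reaches Halcyon along 3 paths.
Via Everline: 100% × 88% = 88%.
Via Caldera: 70% × 7% = 4.9%.
Direct stake: 5% = 5%.
Total: 88% + 4.9% + 5% = 97.9%.
Rounded: 97.90%.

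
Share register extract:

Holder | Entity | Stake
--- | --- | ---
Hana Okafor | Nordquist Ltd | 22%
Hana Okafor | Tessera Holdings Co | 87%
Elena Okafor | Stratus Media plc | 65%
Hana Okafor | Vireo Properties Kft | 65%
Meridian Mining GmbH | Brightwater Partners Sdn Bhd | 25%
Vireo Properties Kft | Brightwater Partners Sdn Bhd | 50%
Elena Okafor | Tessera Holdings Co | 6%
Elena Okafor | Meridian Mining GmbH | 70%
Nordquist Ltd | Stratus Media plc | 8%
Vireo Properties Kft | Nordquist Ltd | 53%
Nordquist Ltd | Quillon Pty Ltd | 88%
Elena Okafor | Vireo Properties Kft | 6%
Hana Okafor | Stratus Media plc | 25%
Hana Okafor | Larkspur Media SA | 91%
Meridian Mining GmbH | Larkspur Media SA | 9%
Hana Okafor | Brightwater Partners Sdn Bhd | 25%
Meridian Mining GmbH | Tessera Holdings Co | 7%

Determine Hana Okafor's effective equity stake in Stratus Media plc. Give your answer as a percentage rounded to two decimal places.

29.52%

Hana reaches Stratus along 3 paths.
Via Nordquist: 22% × 8% = 1.76%.
Via Vireo → Nordquist: 65% × 53% × 8% = 2.756%.
Direct stake: 25% = 25%.
Total: 1.76% + 2.756% + 25% = 29.516%.
Rounded: 29.52%.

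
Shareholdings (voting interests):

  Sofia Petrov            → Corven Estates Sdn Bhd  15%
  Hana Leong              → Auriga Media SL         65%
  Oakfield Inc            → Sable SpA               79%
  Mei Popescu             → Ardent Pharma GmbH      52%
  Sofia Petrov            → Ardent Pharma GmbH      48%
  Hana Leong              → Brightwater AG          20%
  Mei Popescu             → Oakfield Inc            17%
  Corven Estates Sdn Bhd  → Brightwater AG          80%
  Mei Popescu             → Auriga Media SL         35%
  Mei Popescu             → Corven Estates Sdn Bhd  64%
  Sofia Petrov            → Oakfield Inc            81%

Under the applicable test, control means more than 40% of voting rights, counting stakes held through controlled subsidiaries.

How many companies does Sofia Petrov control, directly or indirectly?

3

Sofia holds 81% of Oakfield, so Sofia controls Oakfield.
Sofia holds 48% of Ardent, so Sofia controls Ardent.
Oakfield holds 79% of Sable, so Sofia controls Sable.
No other company's threshold is met.
Sofia controls 3 companies.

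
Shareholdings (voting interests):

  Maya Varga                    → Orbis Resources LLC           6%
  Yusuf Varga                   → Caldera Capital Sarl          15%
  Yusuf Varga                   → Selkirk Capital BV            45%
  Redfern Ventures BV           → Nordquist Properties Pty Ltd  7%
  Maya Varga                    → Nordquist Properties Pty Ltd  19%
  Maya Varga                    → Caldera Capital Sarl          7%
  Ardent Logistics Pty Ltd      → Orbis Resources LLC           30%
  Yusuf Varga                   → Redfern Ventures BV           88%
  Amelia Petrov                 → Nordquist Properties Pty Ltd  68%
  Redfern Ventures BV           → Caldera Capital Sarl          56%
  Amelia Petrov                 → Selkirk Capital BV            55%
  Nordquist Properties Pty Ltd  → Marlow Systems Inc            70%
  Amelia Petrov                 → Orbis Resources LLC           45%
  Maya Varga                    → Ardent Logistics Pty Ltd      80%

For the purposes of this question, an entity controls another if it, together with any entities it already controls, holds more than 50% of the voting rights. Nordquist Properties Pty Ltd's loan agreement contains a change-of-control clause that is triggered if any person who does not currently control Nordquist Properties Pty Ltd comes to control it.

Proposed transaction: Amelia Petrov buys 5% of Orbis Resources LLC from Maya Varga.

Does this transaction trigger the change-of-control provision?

The purchase adds only to Amelia's holdings (Maya's stake shrinks), so Amelia is the only person who could newly come to control Nordquist.
Amelia holds 68% of Nordquist, so Amelia controls Nordquist.
So Amelia already controls Nordquist before the transaction.
After the purchase, Amelia's direct stake in Orbis rises to 45% + 5% = 50%, and Maya's stake falls to 1%.
Amelia controlled Nordquist already, so this is not a new person acquiring control; every other person's position is unchanged or reduced.
No new person acquires control, so the clause is not triggered.

No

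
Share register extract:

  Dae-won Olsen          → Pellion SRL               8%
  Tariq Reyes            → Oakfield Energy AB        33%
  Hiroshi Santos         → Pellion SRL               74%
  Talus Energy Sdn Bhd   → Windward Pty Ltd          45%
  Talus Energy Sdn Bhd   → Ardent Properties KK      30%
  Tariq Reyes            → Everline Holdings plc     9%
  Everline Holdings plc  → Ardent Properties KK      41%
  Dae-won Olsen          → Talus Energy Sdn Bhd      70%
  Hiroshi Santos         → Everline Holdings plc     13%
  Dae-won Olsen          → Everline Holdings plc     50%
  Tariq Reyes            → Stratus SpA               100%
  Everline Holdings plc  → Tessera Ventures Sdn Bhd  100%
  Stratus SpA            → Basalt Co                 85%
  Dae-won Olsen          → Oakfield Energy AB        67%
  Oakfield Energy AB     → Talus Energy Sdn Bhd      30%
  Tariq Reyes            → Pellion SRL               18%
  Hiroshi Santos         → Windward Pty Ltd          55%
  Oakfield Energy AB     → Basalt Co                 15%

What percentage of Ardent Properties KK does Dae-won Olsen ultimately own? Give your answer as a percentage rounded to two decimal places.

Dae-won reaches Ardent along 3 paths.
Via Everline: 50% × 41% = 20.5%.
Via Talus: 70% × 30% = 21%.
Via Oakfield → Talus: 67% × 30% × 30% = 6.03%.
Total: 20.5% + 21% + 6.03% = 47.53%.

47.53%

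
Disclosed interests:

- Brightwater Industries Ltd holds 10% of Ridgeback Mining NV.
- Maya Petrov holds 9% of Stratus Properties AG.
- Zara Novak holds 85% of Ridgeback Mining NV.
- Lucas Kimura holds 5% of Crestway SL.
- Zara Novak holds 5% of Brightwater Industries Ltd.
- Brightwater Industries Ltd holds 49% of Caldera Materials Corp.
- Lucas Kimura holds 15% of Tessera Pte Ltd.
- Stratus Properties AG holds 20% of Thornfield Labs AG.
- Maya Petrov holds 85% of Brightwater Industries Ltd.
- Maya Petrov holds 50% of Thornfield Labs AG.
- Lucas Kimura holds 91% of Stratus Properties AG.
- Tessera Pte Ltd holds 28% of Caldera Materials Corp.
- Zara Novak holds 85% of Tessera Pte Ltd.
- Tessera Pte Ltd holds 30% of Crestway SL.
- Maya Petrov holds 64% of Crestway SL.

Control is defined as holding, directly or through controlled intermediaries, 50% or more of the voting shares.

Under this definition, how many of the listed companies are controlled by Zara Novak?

Zara holds 85% of Tessera, so Zara controls Tessera.
Zara holds 85% of Ridgeback, so Zara controls Ridgeback.
No other company's threshold is met.
Zara controls 2 companies.

2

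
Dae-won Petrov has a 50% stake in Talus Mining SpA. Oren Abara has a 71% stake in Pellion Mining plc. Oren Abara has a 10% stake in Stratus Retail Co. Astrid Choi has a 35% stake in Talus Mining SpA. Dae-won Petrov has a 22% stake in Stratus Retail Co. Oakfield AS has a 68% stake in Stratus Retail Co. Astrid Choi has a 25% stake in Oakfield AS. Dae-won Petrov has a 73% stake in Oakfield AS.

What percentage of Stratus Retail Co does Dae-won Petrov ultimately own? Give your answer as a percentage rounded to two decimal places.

71.64%

Dae-won reaches Stratus along 2 paths.
Via Oakfield: 73% × 68% = 49.64%.
Direct stake: 22% = 22%.
Total: 49.64% + 22% = 71.64%.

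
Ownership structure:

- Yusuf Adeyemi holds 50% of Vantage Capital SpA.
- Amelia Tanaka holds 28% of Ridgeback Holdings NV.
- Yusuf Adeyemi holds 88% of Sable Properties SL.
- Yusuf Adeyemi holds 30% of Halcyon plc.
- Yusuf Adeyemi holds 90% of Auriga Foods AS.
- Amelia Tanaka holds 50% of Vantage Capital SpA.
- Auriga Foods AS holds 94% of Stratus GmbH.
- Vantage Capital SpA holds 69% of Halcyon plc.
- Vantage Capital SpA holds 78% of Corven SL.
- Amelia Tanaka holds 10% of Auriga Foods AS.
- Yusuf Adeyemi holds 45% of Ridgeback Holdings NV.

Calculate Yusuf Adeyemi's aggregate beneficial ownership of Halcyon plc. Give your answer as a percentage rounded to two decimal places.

64.50%

Yusuf reaches Halcyon along 2 paths.
Via Vantage: 50% × 69% = 34.5%.
Direct stake: 30% = 30%.
Total: 34.5% + 30% = 64.5%.
Rounded: 64.50%.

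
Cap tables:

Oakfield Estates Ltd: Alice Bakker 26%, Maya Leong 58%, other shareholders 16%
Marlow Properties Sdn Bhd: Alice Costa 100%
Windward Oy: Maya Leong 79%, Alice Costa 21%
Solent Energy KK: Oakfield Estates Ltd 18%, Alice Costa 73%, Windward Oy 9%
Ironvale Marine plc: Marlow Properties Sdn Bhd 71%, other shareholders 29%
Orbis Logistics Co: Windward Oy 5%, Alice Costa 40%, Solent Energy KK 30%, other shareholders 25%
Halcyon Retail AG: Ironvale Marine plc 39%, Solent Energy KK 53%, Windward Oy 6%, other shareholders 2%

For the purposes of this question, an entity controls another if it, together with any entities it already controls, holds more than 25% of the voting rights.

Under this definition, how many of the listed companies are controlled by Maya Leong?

5

Maya holds 58% of Oakfield, so Maya controls Oakfield.
Maya holds 79% of Windward, so Maya controls Windward.
Oakfield and Windward together hold 18% + 9% = 27% of Solent, so Maya controls Solent.
Windward and Solent together hold 5% + 30% = 35% of Orbis, so Maya controls Orbis.
Solent and Windward together hold 53% + 6% = 59% of Halcyon, so Maya controls Halcyon.
No other company's threshold is met.
Maya controls 5 companies.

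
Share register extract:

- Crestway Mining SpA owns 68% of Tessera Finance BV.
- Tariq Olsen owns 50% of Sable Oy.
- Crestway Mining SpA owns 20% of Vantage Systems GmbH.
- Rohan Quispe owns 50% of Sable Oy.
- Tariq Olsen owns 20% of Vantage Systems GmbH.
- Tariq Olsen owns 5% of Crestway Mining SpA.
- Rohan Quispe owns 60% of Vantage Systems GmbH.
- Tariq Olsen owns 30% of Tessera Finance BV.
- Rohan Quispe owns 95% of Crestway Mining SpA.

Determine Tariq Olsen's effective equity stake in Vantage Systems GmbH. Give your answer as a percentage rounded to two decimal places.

21.00%

Tariq reaches Vantage along 2 paths.
Direct stake: 20% = 20%.
Via Crestway: 5% × 20% = 1%.
Total: 20% + 1% = 21%.
Rounded: 21.00%.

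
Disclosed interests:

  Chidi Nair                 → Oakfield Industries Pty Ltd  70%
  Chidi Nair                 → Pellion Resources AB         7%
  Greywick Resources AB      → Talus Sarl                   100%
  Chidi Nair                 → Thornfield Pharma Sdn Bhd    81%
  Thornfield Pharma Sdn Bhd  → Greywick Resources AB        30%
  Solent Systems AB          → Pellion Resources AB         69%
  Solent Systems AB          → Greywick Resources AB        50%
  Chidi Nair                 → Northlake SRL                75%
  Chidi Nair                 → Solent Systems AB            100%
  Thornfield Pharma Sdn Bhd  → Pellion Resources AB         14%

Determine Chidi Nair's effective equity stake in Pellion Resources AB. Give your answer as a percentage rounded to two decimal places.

87.34%

Chidi reaches Pellion along 3 paths.
Direct stake: 7% = 7%.
Via Thornfield: 81% × 14% = 11.34%.
Via Solent: 100% × 69% = 69%.
Total: 7% + 11.34% + 69% = 87.34%.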